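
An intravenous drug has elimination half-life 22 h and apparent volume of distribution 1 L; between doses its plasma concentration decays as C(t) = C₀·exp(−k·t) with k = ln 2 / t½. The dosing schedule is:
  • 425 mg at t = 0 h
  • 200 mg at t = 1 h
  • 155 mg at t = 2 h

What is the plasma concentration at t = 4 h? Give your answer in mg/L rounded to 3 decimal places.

702.172 mg/L

k = ln 2 / 22 = 0.03151 per h
Dose 1 (425 mg at t=0 h): 425·exp(−0.03151·4) = 374.676 mg/L
Dose 2 (200 mg at t=1 h): 200·exp(−0.03151·3) = 181.962 mg/L
Dose 3 (155 mg at t=2 h): 155·exp(−0.03151·2) = 145.534 mg/L
C(4) = 374.676 + 181.962 + 145.534 = 702.172 mg/L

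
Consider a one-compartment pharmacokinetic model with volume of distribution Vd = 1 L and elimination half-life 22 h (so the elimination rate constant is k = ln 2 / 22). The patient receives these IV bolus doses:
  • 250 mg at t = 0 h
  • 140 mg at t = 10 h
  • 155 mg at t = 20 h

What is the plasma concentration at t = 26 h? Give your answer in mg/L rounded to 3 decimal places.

323.067 mg/L

k = ln 2 / 22 = 0.03151 per h
Dose 1 (250 mg at t=0 h): 250·exp(−0.03151·26) = 110.199 mg/L
Dose 2 (140 mg at t=10 h): 140·exp(−0.03151·16) = 84.566 mg/L
Dose 3 (155 mg at t=20 h): 155·exp(−0.03151·6) = 128.302 mg/L
C(26) = 110.199 + 84.566 + 128.302 = 323.067 mg/L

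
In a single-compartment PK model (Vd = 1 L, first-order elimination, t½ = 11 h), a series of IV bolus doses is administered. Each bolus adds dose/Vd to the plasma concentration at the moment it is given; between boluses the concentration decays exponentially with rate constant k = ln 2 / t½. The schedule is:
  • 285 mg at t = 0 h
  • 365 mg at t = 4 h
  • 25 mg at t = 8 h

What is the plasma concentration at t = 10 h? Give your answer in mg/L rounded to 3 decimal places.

k = ln 2 / 11 = 0.06301 per h
Dose 1 (285 mg at t=0 h): 285·exp(−0.06301·10) = 151.768 mg/L
Dose 2 (365 mg at t=4 h): 365·exp(−0.06301·6) = 250.089 mg/L
Dose 3 (25 mg at t=8 h): 25·exp(−0.06301·2) = 22.040 mg/L
C(10) = 151.768 + 250.089 + 22.040 = 423.897 mg/L

423.897 mg/L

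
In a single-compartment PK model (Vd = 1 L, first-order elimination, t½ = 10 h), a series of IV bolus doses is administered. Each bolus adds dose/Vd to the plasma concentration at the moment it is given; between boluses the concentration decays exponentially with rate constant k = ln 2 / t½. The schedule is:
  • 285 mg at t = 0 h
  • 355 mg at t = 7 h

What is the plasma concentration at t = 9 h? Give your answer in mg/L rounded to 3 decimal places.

k = ln 2 / 10 = 0.06931 per h
Dose 1 (285 mg at t=0 h): 285·exp(−0.06931·9) = 152.728 mg/L
Dose 2 (355 mg at t=7 h): 355·exp(−0.06931·2) = 309.045 mg/L
C(9) = 152.728 + 309.045 = 461.773 mg/L

461.773 mg/L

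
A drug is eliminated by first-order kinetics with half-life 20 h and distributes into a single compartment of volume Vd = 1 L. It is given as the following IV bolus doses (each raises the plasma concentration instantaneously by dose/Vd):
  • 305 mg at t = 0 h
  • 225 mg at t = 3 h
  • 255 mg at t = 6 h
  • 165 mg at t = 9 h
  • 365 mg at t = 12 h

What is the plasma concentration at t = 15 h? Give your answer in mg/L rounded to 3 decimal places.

979.448 mg/L

k = ln 2 / 20 = 0.03466 per h
Dose 1 (305 mg at t=0 h): 305·exp(−0.03466·15) = 181.354 mg/L
Dose 2 (225 mg at t=3 h): 225·exp(−0.03466·12) = 148.445 mg/L
Dose 3 (255 mg at t=6 h): 255·exp(−0.03466·9) = 186.671 mg/L
Dose 4 (165 mg at t=9 h): 165·exp(−0.03466·6) = 134.022 mg/L
Dose 5 (365 mg at t=12 h): 365·exp(−0.03466·3) = 328.956 mg/L
C(15) = 181.354 + 148.445 + 186.671 + 134.022 + 328.956 = 979.448 mg/L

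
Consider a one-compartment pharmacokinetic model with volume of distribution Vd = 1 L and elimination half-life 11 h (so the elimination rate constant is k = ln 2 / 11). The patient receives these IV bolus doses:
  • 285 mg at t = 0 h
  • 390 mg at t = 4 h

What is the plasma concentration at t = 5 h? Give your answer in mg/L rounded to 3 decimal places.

574.159 mg/L

k = ln 2 / 11 = 0.06301 per h
Dose 1 (285 mg at t=0 h): 285·exp(−0.06301·5) = 207.976 mg/L
Dose 2 (390 mg at t=4 h): 390·exp(−0.06301·1) = 366.183 mg/L
C(5) = 207.976 + 366.183 = 574.159 mg/L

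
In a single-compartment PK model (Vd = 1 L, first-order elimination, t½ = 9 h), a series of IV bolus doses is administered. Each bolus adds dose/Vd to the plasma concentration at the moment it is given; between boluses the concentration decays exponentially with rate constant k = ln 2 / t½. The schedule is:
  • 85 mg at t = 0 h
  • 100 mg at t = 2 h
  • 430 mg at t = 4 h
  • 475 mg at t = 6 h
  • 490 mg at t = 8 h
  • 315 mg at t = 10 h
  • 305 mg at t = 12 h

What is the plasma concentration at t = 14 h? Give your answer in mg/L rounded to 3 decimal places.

k = ln 2 / 9 = 0.07702 per h
Dose 1 (85 mg at t=0 h): 85·exp(−0.07702·14) = 28.917 mg/L
Dose 2 (100 mg at t=2 h): 100·exp(−0.07702·12) = 39.685 mg/L
Dose 3 (430 mg at t=4 h): 430·exp(−0.07702·10) = 199.063 mg/L
Dose 4 (475 mg at t=6 h): 475·exp(−0.07702·8) = 256.514 mg/L
Dose 5 (490 mg at t=8 h): 490·exp(−0.07702·6) = 308.681 mg/L
Dose 6 (315 mg at t=10 h): 315·exp(−0.07702·4) = 231.483 mg/L
Dose 7 (305 mg at t=12 h): 305·exp(−0.07702·2) = 261.459 mg/L
C(14) = 28.917 + 39.685 + 199.063 + 256.514 + 308.681 + 231.483 + 261.459 = 1325.802 mg/L

1325.802 mg/L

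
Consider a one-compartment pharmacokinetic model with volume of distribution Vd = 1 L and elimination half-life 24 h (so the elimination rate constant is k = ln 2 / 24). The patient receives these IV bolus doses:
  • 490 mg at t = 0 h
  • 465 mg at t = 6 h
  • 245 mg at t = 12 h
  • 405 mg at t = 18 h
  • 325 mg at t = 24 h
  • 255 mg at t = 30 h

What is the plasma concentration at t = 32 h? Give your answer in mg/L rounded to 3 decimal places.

1320.355 mg/L

k = ln 2 / 24 = 0.02888 per h
Dose 1 (490 mg at t=0 h): 490·exp(−0.02888·32) = 194.457 mg/L
Dose 2 (465 mg at t=6 h): 465·exp(−0.02888·26) = 219.451 mg/L
Dose 3 (245 mg at t=12 h): 245·exp(−0.02888·20) = 137.502 mg/L
Dose 4 (405 mg at t=18 h): 405·exp(−0.02888·14) = 270.305 mg/L
Dose 5 (325 mg at t=24 h): 325·exp(−0.02888·8) = 257.953 mg/L
Dose 6 (255 mg at t=30 h): 255·exp(−0.02888·2) = 240.688 mg/L
C(32) = 194.457 + 219.451 + 137.502 + 270.305 + 257.953 + 240.688 = 1320.355 mg/L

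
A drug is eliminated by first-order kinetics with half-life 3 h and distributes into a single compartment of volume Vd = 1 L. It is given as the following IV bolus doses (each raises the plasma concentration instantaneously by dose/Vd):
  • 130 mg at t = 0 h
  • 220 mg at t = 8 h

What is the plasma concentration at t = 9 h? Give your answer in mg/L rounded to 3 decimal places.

k = ln 2 / 3 = 0.23105 per h
Dose 1 (130 mg at t=0 h): 130·exp(−0.23105·9) = 16.250 mg/L
Dose 2 (220 mg at t=8 h): 220·exp(−0.23105·1) = 174.614 mg/L
C(9) = 16.250 + 174.614 = 190.864 mg/L

190.864 mg/L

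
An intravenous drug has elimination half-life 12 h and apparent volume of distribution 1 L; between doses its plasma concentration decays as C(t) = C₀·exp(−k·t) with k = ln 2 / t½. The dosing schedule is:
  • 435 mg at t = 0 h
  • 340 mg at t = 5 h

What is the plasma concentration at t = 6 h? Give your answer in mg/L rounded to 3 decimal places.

k = ln 2 / 12 = 0.05776 per h
Dose 1 (435 mg at t=0 h): 435·exp(−0.05776·6) = 307.591 mg/L
Dose 2 (340 mg at t=5 h): 340·exp(−0.05776·1) = 320.917 mg/L
C(6) = 307.591 + 320.917 = 628.509 mg/L

628.509 mg/L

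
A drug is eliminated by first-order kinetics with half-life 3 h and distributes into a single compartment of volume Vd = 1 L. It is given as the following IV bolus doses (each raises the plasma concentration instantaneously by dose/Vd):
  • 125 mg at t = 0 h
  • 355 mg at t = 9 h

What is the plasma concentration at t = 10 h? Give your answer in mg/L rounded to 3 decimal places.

k = ln 2 / 3 = 0.23105 per h
Dose 1 (125 mg at t=0 h): 125·exp(−0.23105·10) = 12.402 mg/L
Dose 2 (355 mg at t=9 h): 355·exp(−0.23105·1) = 281.764 mg/L
C(10) = 12.402 + 281.764 = 294.165 mg/L

294.165 mg/L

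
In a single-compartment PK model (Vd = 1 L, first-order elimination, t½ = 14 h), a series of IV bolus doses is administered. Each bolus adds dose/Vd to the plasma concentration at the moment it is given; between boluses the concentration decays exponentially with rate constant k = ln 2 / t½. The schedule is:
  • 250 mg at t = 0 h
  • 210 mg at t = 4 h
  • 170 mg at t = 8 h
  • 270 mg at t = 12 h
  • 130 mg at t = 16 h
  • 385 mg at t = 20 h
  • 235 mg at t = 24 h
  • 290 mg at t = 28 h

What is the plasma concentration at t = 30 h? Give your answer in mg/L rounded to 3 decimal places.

k = ln 2 / 14 = 0.04951 per h
Dose 1 (250 mg at t=0 h): 250·exp(−0.04951·30) = 56.608 mg/L
Dose 2 (210 mg at t=4 h): 210·exp(−0.04951·26) = 57.965 mg/L
Dose 3 (170 mg at t=8 h): 170·exp(−0.04951·22) = 57.201 mg/L
Dose 4 (270 mg at t=12 h): 270·exp(−0.04951·18) = 110.745 mg/L
Dose 5 (130 mg at t=16 h): 130·exp(−0.04951·14) = 65.000 mg/L
Dose 6 (385 mg at t=20 h): 385·exp(−0.04951·10) = 234.660 mg/L
Dose 7 (235 mg at t=24 h): 235·exp(−0.04951·6) = 174.604 mg/L
Dose 8 (290 mg at t=28 h): 290·exp(−0.04951·2) = 262.660 mg/L
C(30) = 56.608 + 57.965 + 57.201 + 110.745 + 65.000 + 234.660 + 174.604 + 262.660 = 1019.443 mg/L

1019.443 mg/L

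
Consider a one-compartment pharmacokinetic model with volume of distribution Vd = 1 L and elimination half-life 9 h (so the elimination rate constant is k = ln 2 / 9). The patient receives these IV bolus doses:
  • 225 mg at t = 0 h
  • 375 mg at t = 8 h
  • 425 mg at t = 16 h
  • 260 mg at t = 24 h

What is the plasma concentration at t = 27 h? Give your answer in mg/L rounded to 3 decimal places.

k = ln 2 / 9 = 0.07702 per h
Dose 1 (225 mg at t=0 h): 225·exp(−0.07702·27) = 28.125 mg/L
Dose 2 (375 mg at t=8 h): 375·exp(−0.07702·19) = 86.801 mg/L
Dose 3 (425 mg at t=16 h): 425·exp(−0.07702·11) = 182.164 mg/L
Dose 4 (260 mg at t=24 h): 260·exp(−0.07702·3) = 206.362 mg/L
C(27) = 28.125 + 86.801 + 182.164 + 206.362 = 503.452 mg/L

503.452 mg/L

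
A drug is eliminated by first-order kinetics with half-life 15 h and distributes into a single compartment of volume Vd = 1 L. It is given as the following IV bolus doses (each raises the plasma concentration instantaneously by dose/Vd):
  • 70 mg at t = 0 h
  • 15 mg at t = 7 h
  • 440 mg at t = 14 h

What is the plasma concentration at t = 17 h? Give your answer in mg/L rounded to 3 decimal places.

k = ln 2 / 15 = 0.04621 per h
Dose 1 (70 mg at t=0 h): 70·exp(−0.04621·17) = 31.910 mg/L
Dose 2 (15 mg at t=7 h): 15·exp(−0.04621·10) = 9.449 mg/L
Dose 3 (440 mg at t=14 h): 440·exp(−0.04621·3) = 383.042 mg/L
C(17) = 31.910 + 9.449 + 383.042 = 424.402 mg/L

424.402 mg/L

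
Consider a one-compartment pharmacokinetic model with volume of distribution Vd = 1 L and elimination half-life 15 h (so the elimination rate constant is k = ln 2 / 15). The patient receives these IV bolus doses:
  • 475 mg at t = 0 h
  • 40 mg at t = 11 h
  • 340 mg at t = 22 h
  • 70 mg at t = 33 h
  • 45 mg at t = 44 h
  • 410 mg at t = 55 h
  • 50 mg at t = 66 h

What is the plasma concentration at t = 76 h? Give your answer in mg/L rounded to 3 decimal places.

250.910 mg/L

k = ln 2 / 15 = 0.04621 per h
Dose 1 (475 mg at t=0 h): 475·exp(−0.04621·76) = 14.173 mg/L
Dose 2 (40 mg at t=11 h): 40·exp(−0.04621·65) = 1.984 mg/L
Dose 3 (340 mg at t=22 h): 340·exp(−0.04621·54) = 28.040 mg/L
Dose 4 (70 mg at t=33 h): 70·exp(−0.04621·43) = 9.597 mg/L
Dose 5 (45 mg at t=44 h): 45·exp(−0.04621·32) = 10.257 mg/L
Dose 6 (410 mg at t=55 h): 410·exp(−0.04621·21) = 155.361 mg/L
Dose 7 (50 mg at t=66 h): 50·exp(−0.04621·10) = 31.498 mg/L
C(76) = 14.173 + 1.984 + 28.040 + 9.597 + 10.257 + 155.361 + 31.498 = 250.910 mg/L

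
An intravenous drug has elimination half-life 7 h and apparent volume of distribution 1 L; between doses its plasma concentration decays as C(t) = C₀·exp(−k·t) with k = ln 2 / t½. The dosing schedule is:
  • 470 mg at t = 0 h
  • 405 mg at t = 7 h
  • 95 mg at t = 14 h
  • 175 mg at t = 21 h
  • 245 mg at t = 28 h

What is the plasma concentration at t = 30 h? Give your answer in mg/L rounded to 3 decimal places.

357.871 mg/L

k = ln 2 / 7 = 0.09902 per h
Dose 1 (470 mg at t=0 h): 470·exp(−0.09902·30) = 24.097 mg/L
Dose 2 (405 mg at t=7 h): 405·exp(−0.09902·23) = 41.529 mg/L
Dose 3 (95 mg at t=14 h): 95·exp(−0.09902·16) = 19.483 mg/L
Dose 4 (175 mg at t=21 h): 175·exp(−0.09902·9) = 71.779 mg/L
Dose 5 (245 mg at t=28 h): 245·exp(−0.09902·2) = 200.982 mg/L
C(30) = 24.097 + 41.529 + 19.483 + 71.779 + 200.982 = 357.871 mg/L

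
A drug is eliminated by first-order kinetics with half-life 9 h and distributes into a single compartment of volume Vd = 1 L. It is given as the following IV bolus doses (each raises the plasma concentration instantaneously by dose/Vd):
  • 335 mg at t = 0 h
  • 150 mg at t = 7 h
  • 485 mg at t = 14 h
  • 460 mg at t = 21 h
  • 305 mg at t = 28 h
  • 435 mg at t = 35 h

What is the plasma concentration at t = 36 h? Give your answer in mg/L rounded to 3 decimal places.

838.469 mg/L

k = ln 2 / 9 = 0.07702 per h
Dose 1 (335 mg at t=0 h): 335·exp(−0.07702·36) = 20.938 mg/L
Dose 2 (150 mg at t=7 h): 150·exp(−0.07702·29) = 16.073 mg/L
Dose 3 (485 mg at t=14 h): 485·exp(−0.07702·22) = 89.103 mg/L
Dose 4 (460 mg at t=21 h): 460·exp(−0.07702·15) = 144.891 mg/L
Dose 5 (305 mg at t=28 h): 305·exp(−0.07702·8) = 164.709 mg/L
Dose 6 (435 mg at t=35 h): 435·exp(−0.07702·1) = 402.755 mg/L
C(36) = 20.938 + 16.073 + 89.103 + 144.891 + 164.709 + 402.755 = 838.469 mg/L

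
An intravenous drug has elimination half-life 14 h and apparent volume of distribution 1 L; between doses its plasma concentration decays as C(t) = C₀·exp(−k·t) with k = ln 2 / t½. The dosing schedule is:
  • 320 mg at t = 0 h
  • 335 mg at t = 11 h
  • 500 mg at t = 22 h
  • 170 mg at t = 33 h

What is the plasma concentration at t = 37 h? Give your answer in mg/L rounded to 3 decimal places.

k = ln 2 / 14 = 0.04951 per h
Dose 1 (320 mg at t=0 h): 320·exp(−0.04951·37) = 51.235 mg/L
Dose 2 (335 mg at t=11 h): 335·exp(−0.04951·26) = 92.467 mg/L
Dose 3 (500 mg at t=22 h): 500·exp(−0.04951·15) = 237.924 mg/L
Dose 4 (170 mg at t=33 h): 170·exp(−0.04951·4) = 139.457 mg/L
C(37) = 51.235 + 92.467 + 237.924 + 139.457 = 521.084 mg/L

521.084 mg/L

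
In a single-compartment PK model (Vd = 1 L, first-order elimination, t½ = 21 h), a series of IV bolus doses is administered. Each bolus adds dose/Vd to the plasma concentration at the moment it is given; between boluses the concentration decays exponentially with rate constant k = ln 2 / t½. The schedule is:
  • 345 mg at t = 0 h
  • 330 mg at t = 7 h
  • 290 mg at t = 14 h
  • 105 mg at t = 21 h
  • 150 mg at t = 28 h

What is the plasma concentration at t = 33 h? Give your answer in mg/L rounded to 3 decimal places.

k = ln 2 / 21 = 0.03301 per h
Dose 1 (345 mg at t=0 h): 345·exp(−0.03301·33) = 116.084 mg/L
Dose 2 (330 mg at t=7 h): 330·exp(−0.03301·26) = 139.898 mg/L
Dose 3 (290 mg at t=14 h): 290·exp(−0.03301·19) = 154.895 mg/L
Dose 4 (105 mg at t=21 h): 105·exp(−0.03301·12) = 70.660 mg/L
Dose 5 (150 mg at t=28 h): 150·exp(−0.03301·5) = 127.180 mg/L
C(33) = 116.084 + 139.898 + 154.895 + 70.660 + 127.180 = 608.716 mg/L

608.716 mg/L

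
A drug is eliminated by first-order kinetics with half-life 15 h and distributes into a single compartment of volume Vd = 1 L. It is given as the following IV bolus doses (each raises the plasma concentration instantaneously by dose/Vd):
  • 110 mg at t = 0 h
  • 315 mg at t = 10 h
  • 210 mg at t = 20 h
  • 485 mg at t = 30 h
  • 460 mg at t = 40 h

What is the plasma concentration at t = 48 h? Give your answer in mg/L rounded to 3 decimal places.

k = ln 2 / 15 = 0.04621 per h
Dose 1 (110 mg at t=0 h): 110·exp(−0.04621·48) = 11.970 mg/L
Dose 2 (315 mg at t=10 h): 315·exp(−0.04621·38) = 54.413 mg/L
Dose 3 (210 mg at t=20 h): 210·exp(−0.04621·28) = 57.583 mg/L
Dose 4 (485 mg at t=30 h): 485·exp(−0.04621·18) = 211.109 mg/L
Dose 5 (460 mg at t=40 h): 460·exp(−0.04621·8) = 317.840 mg/L
C(48) = 11.970 + 54.413 + 57.583 + 211.109 + 317.840 = 652.915 mg/L

652.915 mg/L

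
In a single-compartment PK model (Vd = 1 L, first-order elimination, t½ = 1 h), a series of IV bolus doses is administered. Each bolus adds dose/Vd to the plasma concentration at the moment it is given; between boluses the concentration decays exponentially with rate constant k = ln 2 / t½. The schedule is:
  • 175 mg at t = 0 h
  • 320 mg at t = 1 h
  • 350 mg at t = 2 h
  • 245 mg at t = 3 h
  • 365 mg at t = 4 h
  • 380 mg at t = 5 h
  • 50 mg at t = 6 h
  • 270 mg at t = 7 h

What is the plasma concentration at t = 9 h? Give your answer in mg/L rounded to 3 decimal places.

117.061 mg/L

k = ln 2 / 1 = 0.69315 per h
Dose 1 (175 mg at t=0 h): 175·exp(−0.69315·9) = 0.342 mg/L
Dose 2 (320 mg at t=1 h): 320·exp(−0.69315·8) = 1.250 mg/L
Dose 3 (350 mg at t=2 h): 350·exp(−0.69315·7) = 2.734 mg/L
Dose 4 (245 mg at t=3 h): 245·exp(−0.69315·6) = 3.828 mg/L
Dose 5 (365 mg at t=4 h): 365·exp(−0.69315·5) = 11.406 mg/L
Dose 6 (380 mg at t=5 h): 380·exp(−0.69315·4) = 23.750 mg/L
Dose 7 (50 mg at t=6 h): 50·exp(−0.69315·3) = 6.250 mg/L
Dose 8 (270 mg at t=7 h): 270·exp(−0.69315·2) = 67.500 mg/L
C(9) = 0.342 + 1.250 + 2.734 + 3.828 + 11.406 + 23.750 + 6.250 + 67.500 = 117.061 mg/L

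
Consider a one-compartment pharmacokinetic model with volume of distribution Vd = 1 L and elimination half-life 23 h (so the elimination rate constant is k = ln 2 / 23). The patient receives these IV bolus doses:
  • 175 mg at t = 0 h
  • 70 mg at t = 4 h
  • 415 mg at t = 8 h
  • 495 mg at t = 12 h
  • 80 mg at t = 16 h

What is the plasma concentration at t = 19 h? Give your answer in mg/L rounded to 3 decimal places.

915.097 mg/L

k = ln 2 / 23 = 0.03014 per h
Dose 1 (175 mg at t=0 h): 175·exp(−0.03014·19) = 98.710 mg/L
Dose 2 (70 mg at t=4 h): 70·exp(−0.03014·15) = 44.542 mg/L
Dose 3 (415 mg at t=8 h): 415·exp(−0.03014·11) = 297.905 mg/L
Dose 4 (495 mg at t=12 h): 495·exp(−0.03014·7) = 400.855 mg/L
Dose 5 (80 mg at t=16 h): 80·exp(−0.03014·3) = 73.084 mg/L
C(19) = 98.710 + 44.542 + 297.905 + 400.855 + 73.084 = 915.097 mg/L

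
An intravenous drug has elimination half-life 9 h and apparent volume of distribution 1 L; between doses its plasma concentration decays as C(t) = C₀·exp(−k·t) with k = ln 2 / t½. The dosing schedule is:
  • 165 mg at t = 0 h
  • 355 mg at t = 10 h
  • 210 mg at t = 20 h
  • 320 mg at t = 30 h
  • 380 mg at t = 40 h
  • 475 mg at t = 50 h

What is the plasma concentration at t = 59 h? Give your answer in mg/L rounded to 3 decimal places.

k = ln 2 / 9 = 0.07702 per h
Dose 1 (165 mg at t=0 h): 165·exp(−0.07702·59) = 1.754 mg/L
Dose 2 (355 mg at t=10 h): 355·exp(−0.07702·49) = 8.152 mg/L
Dose 3 (210 mg at t=20 h): 210·exp(−0.07702·39) = 10.417 mg/L
Dose 4 (320 mg at t=30 h): 320·exp(−0.07702·29) = 34.290 mg/L
Dose 5 (380 mg at t=40 h): 380·exp(−0.07702·19) = 87.958 mg/L
Dose 6 (475 mg at t=50 h): 475·exp(−0.07702·9) = 237.500 mg/L
C(59) = 1.754 + 8.152 + 10.417 + 34.290 + 87.958 + 237.500 = 380.072 mg/L

380.072 mg/L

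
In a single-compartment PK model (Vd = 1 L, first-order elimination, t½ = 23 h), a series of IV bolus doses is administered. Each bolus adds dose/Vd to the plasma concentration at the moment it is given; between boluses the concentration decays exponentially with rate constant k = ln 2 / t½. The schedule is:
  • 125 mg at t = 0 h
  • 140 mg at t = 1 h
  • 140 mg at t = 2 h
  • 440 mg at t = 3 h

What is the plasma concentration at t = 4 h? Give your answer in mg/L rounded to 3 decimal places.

k = ln 2 / 23 = 0.03014 per h
Dose 1 (125 mg at t=0 h): 125·exp(−0.03014·4) = 110.804 mg/L
Dose 2 (140 mg at t=1 h): 140·exp(−0.03014·3) = 127.898 mg/L
Dose 3 (140 mg at t=2 h): 140·exp(−0.03014·2) = 131.811 mg/L
Dose 4 (440 mg at t=3 h): 440·exp(−0.03014·1) = 426.938 mg/L
C(4) = 110.804 + 127.898 + 131.811 + 426.938 = 797.451 mg/L

797.451 mg/L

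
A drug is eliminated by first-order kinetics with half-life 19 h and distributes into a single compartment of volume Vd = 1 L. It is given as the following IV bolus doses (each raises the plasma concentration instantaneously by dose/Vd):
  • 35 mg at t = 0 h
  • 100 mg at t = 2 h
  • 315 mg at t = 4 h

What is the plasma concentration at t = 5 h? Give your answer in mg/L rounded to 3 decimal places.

k = ln 2 / 19 = 0.03648 per h
Dose 1 (35 mg at t=0 h): 35·exp(−0.03648·5) = 29.164 mg/L
Dose 2 (100 mg at t=2 h): 100·exp(−0.03648·3) = 89.633 mg/L
Dose 3 (315 mg at t=4 h): 315·exp(−0.03648·1) = 303.715 mg/L
C(5) = 29.164 + 89.633 + 303.715 = 422.513 mg/L

422.513 mg/L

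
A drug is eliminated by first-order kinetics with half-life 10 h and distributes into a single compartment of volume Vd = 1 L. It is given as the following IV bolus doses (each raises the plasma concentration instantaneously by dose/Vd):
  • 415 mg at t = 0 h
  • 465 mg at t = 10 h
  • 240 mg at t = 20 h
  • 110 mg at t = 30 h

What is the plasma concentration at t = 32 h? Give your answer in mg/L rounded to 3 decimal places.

346.588 mg/L

k = ln 2 / 10 = 0.06931 per h
Dose 1 (415 mg at t=0 h): 415·exp(−0.06931·32) = 45.160 mg/L
Dose 2 (465 mg at t=10 h): 465·exp(−0.06931·22) = 101.202 mg/L
Dose 3 (240 mg at t=20 h): 240·exp(−0.06931·12) = 104.466 mg/L
Dose 4 (110 mg at t=30 h): 110·exp(−0.06931·2) = 95.761 mg/L
C(32) = 45.160 + 101.202 + 104.466 + 95.761 = 346.588 mg/L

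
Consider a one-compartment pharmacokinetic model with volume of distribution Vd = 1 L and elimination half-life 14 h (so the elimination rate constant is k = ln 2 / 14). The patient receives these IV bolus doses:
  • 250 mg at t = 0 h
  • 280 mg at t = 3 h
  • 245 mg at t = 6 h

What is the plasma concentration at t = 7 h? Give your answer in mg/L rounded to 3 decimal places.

k = ln 2 / 14 = 0.04951 per h
Dose 1 (250 mg at t=0 h): 250·exp(−0.04951·7) = 176.777 mg/L
Dose 2 (280 mg at t=3 h): 280·exp(−0.04951·4) = 229.694 mg/L
Dose 3 (245 mg at t=6 h): 245·exp(−0.04951·1) = 233.165 mg/L
C(7) = 176.777 + 229.694 + 233.165 = 639.636 mg/L

639.636 mg/L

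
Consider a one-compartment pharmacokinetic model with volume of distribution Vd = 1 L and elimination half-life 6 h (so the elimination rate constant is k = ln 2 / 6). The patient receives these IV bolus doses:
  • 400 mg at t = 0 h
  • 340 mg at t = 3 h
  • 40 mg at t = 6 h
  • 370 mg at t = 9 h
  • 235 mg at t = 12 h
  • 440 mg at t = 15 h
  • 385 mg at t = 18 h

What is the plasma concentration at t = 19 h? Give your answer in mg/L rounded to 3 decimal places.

k = ln 2 / 6 = 0.11552 per h
Dose 1 (400 mg at t=0 h): 400·exp(−0.11552·19) = 44.545 mg/L
Dose 2 (340 mg at t=3 h): 340·exp(−0.11552·16) = 53.547 mg/L
Dose 3 (40 mg at t=6 h): 40·exp(−0.11552·13) = 8.909 mg/L
Dose 4 (370 mg at t=9 h): 370·exp(−0.11552·10) = 116.543 mg/L
Dose 5 (235 mg at t=12 h): 235·exp(−0.11552·7) = 104.681 mg/L
Dose 6 (440 mg at t=15 h): 440·exp(−0.11552·4) = 277.183 mg/L
Dose 7 (385 mg at t=18 h): 385·exp(−0.11552·1) = 342.996 mg/L
C(19) = 44.545 + 53.547 + 8.909 + 116.543 + 104.681 + 277.183 + 342.996 = 948.403 mg/L

948.403 mg/L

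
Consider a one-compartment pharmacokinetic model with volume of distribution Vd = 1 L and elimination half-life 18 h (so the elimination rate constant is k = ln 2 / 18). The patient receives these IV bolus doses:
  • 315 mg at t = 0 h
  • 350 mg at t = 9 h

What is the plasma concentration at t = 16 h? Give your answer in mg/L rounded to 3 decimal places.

437.411 mg/L

k = ln 2 / 18 = 0.03851 per h
Dose 1 (315 mg at t=0 h): 315·exp(−0.03851·16) = 170.109 mg/L
Dose 2 (350 mg at t=9 h): 350·exp(−0.03851·7) = 267.301 mg/L
C(16) = 170.109 + 267.301 = 437.411 mg/L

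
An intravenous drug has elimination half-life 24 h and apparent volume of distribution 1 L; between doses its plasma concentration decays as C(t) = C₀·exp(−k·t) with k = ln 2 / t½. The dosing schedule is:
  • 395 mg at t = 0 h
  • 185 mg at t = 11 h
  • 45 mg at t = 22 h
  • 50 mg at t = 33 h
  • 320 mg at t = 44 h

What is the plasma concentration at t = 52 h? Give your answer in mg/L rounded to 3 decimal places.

446.377 mg/L

k = ln 2 / 24 = 0.02888 per h
Dose 1 (395 mg at t=0 h): 395·exp(−0.02888·52) = 87.976 mg/L
Dose 2 (185 mg at t=11 h): 185·exp(−0.02888·41) = 56.612 mg/L
Dose 3 (45 mg at t=22 h): 45·exp(−0.02888·30) = 18.920 mg/L
Dose 4 (50 mg at t=33 h): 50·exp(−0.02888·19) = 28.884 mg/L
Dose 5 (320 mg at t=44 h): 320·exp(−0.02888·8) = 253.984 mg/L
C(52) = 87.976 + 56.612 + 18.920 + 28.884 + 253.984 = 446.377 mg/L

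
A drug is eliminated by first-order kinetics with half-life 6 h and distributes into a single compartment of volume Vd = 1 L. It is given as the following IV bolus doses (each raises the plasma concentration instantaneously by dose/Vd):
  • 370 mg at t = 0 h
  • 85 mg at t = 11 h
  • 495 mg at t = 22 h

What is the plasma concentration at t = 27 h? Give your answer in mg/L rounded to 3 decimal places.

k = ln 2 / 6 = 0.11552 per h
Dose 1 (370 mg at t=0 h): 370·exp(−0.11552·27) = 16.352 mg/L
Dose 2 (85 mg at t=11 h): 85·exp(−0.11552·16) = 13.387 mg/L
Dose 3 (495 mg at t=22 h): 495·exp(−0.11552·5) = 277.809 mg/L
C(27) = 16.352 + 13.387 + 277.809 = 307.548 mg/L

307.548 mg/L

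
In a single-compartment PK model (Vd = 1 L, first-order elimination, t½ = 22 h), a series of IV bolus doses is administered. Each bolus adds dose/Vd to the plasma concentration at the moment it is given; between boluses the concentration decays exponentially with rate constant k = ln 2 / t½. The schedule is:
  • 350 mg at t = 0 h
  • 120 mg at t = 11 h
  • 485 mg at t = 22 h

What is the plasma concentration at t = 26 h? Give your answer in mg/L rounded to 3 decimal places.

656.656 mg/L

k = ln 2 / 22 = 0.03151 per h
Dose 1 (350 mg at t=0 h): 350·exp(−0.03151·26) = 154.278 mg/L
Dose 2 (120 mg at t=11 h): 120·exp(−0.03151·15) = 74.805 mg/L
Dose 3 (485 mg at t=22 h): 485·exp(−0.03151·4) = 427.572 mg/L
C(26) = 154.278 + 74.805 + 427.572 = 656.656 mg/L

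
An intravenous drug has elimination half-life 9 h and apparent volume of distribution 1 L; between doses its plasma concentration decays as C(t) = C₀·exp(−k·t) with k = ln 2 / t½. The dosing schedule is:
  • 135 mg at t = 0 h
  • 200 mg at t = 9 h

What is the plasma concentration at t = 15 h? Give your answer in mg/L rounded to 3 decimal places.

168.514 mg/L

k = ln 2 / 9 = 0.07702 per h
Dose 1 (135 mg at t=0 h): 135·exp(−0.07702·15) = 42.522 mg/L
Dose 2 (200 mg at t=9 h): 200·exp(−0.07702·6) = 125.992 mg/L
C(15) = 42.522 + 125.992 = 168.514 mg/L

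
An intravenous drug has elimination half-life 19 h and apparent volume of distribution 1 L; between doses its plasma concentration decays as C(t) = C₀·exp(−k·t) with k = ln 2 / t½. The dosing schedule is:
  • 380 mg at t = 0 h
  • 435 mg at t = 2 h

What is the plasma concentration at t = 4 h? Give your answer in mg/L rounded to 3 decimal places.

k = ln 2 / 19 = 0.03648 per h
Dose 1 (380 mg at t=0 h): 380·exp(−0.03648·4) = 328.404 mg/L
Dose 2 (435 mg at t=2 h): 435·exp(−0.03648·2) = 404.391 mg/L
C(4) = 328.404 + 404.391 = 732.796 mg/L

732.796 mg/L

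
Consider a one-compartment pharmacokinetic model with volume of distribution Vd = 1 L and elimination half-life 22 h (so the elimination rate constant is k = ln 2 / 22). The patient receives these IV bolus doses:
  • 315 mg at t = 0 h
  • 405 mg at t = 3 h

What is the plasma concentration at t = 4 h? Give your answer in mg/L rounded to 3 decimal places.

k = ln 2 / 22 = 0.03151 per h
Dose 1 (315 mg at t=0 h): 315·exp(−0.03151·4) = 277.701 mg/L
Dose 2 (405 mg at t=3 h): 405·exp(−0.03151·1) = 392.439 mg/L
C(4) = 277.701 + 392.439 = 670.140 mg/L

670.140 mg/L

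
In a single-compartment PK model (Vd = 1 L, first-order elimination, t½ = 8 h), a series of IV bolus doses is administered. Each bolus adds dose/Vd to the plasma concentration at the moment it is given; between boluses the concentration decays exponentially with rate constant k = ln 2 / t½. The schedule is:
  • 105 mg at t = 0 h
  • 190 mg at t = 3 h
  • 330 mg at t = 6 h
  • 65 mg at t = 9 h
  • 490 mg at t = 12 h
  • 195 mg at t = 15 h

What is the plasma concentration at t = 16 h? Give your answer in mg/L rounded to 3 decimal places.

787.337 mg/L

k = ln 2 / 8 = 0.08664 per h
Dose 1 (105 mg at t=0 h): 105·exp(−0.08664·16) = 26.250 mg/L
Dose 2 (190 mg at t=3 h): 190·exp(−0.08664·13) = 61.600 mg/L
Dose 3 (330 mg at t=6 h): 330·exp(−0.08664·10) = 138.748 mg/L
Dose 4 (65 mg at t=9 h): 65·exp(−0.08664·7) = 35.442 mg/L
Dose 5 (490 mg at t=12 h): 490·exp(−0.08664·4) = 346.482 mg/L
Dose 6 (195 mg at t=15 h): 195·exp(−0.08664·1) = 178.816 mg/L
C(16) = 26.250 + 61.600 + 138.748 + 35.442 + 346.482 + 178.816 = 787.337 mg/L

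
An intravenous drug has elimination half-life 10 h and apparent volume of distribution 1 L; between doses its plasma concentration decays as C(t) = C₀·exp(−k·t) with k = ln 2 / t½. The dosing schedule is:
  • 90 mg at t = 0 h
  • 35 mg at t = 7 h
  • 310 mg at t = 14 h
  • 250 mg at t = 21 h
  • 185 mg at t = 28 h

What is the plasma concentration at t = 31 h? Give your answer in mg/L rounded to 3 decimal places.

k = ln 2 / 10 = 0.06931 per h
Dose 1 (90 mg at t=0 h): 90·exp(−0.06931·31) = 10.497 mg/L
Dose 2 (35 mg at t=7 h): 35·exp(−0.06931·24) = 6.631 mg/L
Dose 3 (310 mg at t=14 h): 310·exp(−0.06931·17) = 95.414 mg/L
Dose 4 (250 mg at t=21 h): 250·exp(−0.06931·10) = 125.000 mg/L
Dose 5 (185 mg at t=28 h): 185·exp(−0.06931·3) = 150.267 mg/L
C(31) = 10.497 + 6.631 + 95.414 + 125.000 + 150.267 = 387.808 mg/L

387.808 mg/L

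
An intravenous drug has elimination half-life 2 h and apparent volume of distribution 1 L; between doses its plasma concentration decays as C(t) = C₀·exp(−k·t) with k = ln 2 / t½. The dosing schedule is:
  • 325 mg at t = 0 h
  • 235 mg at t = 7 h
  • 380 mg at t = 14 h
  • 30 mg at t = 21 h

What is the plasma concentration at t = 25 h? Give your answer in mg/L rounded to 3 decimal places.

16.412 mg/L

k = ln 2 / 2 = 0.34657 per h
Dose 1 (325 mg at t=0 h): 325·exp(−0.34657·25) = 0.056 mg/L
Dose 2 (235 mg at t=7 h): 235·exp(−0.34657·18) = 0.459 mg/L
Dose 3 (380 mg at t=14 h): 380·exp(−0.34657·11) = 8.397 mg/L
Dose 4 (30 mg at t=21 h): 30·exp(−0.34657·4) = 7.500 mg/L
C(25) = 0.056 + 0.459 + 8.397 + 7.500 = 16.412 mg/L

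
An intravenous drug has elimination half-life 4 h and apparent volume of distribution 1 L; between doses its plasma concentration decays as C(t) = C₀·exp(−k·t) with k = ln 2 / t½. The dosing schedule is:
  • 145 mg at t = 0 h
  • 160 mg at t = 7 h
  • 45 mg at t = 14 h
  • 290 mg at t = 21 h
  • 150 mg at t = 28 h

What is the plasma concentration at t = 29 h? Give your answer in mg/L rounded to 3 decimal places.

k = ln 2 / 4 = 0.17329 per h
Dose 1 (145 mg at t=0 h): 145·exp(−0.17329·29) = 0.953 mg/L
Dose 2 (160 mg at t=7 h): 160·exp(−0.17329·22) = 3.536 mg/L
Dose 3 (45 mg at t=14 h): 45·exp(−0.17329·15) = 3.345 mg/L
Dose 4 (290 mg at t=21 h): 290·exp(−0.17329·8) = 72.500 mg/L
Dose 5 (150 mg at t=28 h): 150·exp(−0.17329·1) = 126.134 mg/L
C(29) = 0.953 + 3.536 + 3.345 + 72.500 + 126.134 = 206.467 mg/L

206.467 mg/L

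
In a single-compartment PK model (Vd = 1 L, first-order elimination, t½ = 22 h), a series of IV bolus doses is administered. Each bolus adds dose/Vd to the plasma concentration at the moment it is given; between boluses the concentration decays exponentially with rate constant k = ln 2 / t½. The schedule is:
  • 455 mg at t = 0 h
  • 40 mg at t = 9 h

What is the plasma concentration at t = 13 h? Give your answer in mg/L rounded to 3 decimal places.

337.349 mg/L

k = ln 2 / 22 = 0.03151 per h
Dose 1 (455 mg at t=0 h): 455·exp(−0.03151·13) = 302.086 mg/L
Dose 2 (40 mg at t=9 h): 40·exp(−0.03151·4) = 35.264 mg/L
C(13) = 302.086 + 35.264 = 337.349 mg/L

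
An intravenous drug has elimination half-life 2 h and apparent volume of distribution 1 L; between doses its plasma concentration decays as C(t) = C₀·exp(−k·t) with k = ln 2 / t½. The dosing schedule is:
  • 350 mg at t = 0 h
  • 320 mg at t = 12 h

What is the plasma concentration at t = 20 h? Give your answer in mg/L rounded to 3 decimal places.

k = ln 2 / 2 = 0.34657 per h
Dose 1 (350 mg at t=0 h): 350·exp(−0.34657·20) = 0.342 mg/L
Dose 2 (320 mg at t=12 h): 320·exp(−0.34657·8) = 20.000 mg/L
C(20) = 0.342 + 20.000 = 20.342 mg/L

20.342 mg/L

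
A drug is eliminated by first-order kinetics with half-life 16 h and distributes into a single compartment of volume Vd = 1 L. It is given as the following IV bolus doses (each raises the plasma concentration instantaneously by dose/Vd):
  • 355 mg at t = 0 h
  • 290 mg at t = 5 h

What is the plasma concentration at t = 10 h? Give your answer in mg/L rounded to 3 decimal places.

463.710 mg/L

k = ln 2 / 16 = 0.04332 per h
Dose 1 (355 mg at t=0 h): 355·exp(−0.04332·10) = 230.189 mg/L
Dose 2 (290 mg at t=5 h): 290·exp(−0.04332·5) = 233.521 mg/L
C(10) = 230.189 + 233.521 = 463.710 mg/L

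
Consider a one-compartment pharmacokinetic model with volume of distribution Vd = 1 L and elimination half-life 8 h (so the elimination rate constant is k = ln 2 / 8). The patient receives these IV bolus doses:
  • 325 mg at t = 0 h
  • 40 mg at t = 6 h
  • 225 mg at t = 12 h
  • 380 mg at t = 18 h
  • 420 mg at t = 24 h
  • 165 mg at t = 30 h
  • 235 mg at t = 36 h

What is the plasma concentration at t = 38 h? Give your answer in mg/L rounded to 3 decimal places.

k = ln 2 / 8 = 0.08664 per h
Dose 1 (325 mg at t=0 h): 325·exp(−0.08664·38) = 12.078 mg/L
Dose 2 (40 mg at t=6 h): 40·exp(−0.08664·32) = 2.500 mg/L
Dose 3 (225 mg at t=12 h): 225·exp(−0.08664·26) = 23.650 mg/L
Dose 4 (380 mg at t=18 h): 380·exp(−0.08664·20) = 67.175 mg/L
Dose 5 (420 mg at t=24 h): 420·exp(−0.08664·14) = 124.867 mg/L
Dose 6 (165 mg at t=30 h): 165·exp(−0.08664·8) = 82.500 mg/L
Dose 7 (235 mg at t=36 h): 235·exp(−0.08664·2) = 197.611 mg/L
C(38) = 12.078 + 2.500 + 23.650 + 67.175 + 124.867 + 82.500 + 197.611 = 510.381 mg/L

510.381 mg/L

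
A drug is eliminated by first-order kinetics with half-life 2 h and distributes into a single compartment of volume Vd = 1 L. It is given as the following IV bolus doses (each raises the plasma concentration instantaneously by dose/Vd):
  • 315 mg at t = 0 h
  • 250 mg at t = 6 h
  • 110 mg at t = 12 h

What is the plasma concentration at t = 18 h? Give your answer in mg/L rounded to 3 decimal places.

18.271 mg/L

k = ln 2 / 2 = 0.34657 per h
Dose 1 (315 mg at t=0 h): 315·exp(−0.34657·18) = 0.615 mg/L
Dose 2 (250 mg at t=6 h): 250·exp(−0.34657·12) = 3.906 mg/L
Dose 3 (110 mg at t=12 h): 110·exp(−0.34657·6) = 13.750 mg/L
C(18) = 0.615 + 3.906 + 13.750 = 18.271 mg/L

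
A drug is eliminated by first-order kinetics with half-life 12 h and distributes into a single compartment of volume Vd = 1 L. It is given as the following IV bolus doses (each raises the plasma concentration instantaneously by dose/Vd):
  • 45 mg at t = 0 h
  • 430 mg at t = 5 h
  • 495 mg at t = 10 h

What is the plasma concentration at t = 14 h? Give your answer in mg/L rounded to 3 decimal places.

k = ln 2 / 12 = 0.05776 per h
Dose 1 (45 mg at t=0 h): 45·exp(−0.05776·14) = 20.045 mg/L
Dose 2 (430 mg at t=5 h): 430·exp(−0.05776·9) = 255.680 mg/L
Dose 3 (495 mg at t=10 h): 495·exp(−0.05776·4) = 392.882 mg/L
C(14) = 20.045 + 255.680 + 392.882 = 668.607 mg/L

668.607 mg/L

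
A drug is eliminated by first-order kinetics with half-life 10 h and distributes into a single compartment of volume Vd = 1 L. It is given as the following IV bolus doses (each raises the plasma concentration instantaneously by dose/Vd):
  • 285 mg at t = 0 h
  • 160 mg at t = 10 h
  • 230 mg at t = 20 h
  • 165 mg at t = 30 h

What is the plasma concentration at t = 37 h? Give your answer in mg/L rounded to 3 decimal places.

218.913 mg/L

k = ln 2 / 10 = 0.06931 per h
Dose 1 (285 mg at t=0 h): 285·exp(−0.06931·37) = 21.930 mg/L
Dose 2 (160 mg at t=10 h): 160·exp(−0.06931·27) = 24.623 mg/L
Dose 3 (230 mg at t=20 h): 230·exp(−0.06931·17) = 70.791 mg/L
Dose 4 (165 mg at t=30 h): 165·exp(−0.06931·7) = 101.569 mg/L
C(37) = 21.930 + 24.623 + 70.791 + 101.569 = 218.913 mg/L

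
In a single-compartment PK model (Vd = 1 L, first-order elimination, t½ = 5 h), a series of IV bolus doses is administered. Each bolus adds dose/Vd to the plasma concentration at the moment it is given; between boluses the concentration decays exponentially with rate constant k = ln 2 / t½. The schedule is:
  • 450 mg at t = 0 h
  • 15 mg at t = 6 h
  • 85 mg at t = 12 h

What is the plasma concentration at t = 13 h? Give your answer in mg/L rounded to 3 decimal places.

153.903 mg/L

k = ln 2 / 5 = 0.13863 per h
Dose 1 (450 mg at t=0 h): 450·exp(−0.13863·13) = 74.222 mg/L
Dose 2 (15 mg at t=6 h): 15·exp(−0.13863·7) = 5.684 mg/L
Dose 3 (85 mg at t=12 h): 85·exp(−0.13863·1) = 73.997 mg/L
C(13) = 74.222 + 5.684 + 73.997 = 153.903 mg/L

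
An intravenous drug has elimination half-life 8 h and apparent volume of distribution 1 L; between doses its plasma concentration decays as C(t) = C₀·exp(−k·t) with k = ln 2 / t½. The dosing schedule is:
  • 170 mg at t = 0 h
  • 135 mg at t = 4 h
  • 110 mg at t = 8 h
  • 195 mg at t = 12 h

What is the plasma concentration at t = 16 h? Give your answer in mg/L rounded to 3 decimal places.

k = ln 2 / 8 = 0.08664 per h
Dose 1 (170 mg at t=0 h): 170·exp(−0.08664·16) = 42.500 mg/L
Dose 2 (135 mg at t=4 h): 135·exp(−0.08664·12) = 47.730 mg/L
Dose 3 (110 mg at t=8 h): 110·exp(−0.08664·8) = 55.000 mg/L
Dose 4 (195 mg at t=12 h): 195·exp(−0.08664·4) = 137.886 mg/L
C(16) = 42.500 + 47.730 + 55.000 + 137.886 = 283.116 mg/L

283.116 mg/L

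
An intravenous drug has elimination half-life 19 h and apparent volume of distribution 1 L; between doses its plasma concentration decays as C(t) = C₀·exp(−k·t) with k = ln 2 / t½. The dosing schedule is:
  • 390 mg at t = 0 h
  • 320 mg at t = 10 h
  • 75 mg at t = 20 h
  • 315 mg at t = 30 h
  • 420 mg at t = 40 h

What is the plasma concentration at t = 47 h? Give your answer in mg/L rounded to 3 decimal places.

675.958 mg/L

k = ln 2 / 19 = 0.03648 per h
Dose 1 (390 mg at t=0 h): 390·exp(−0.03648·47) = 70.212 mg/L
Dose 2 (320 mg at t=10 h): 320·exp(−0.03648·37) = 82.972 mg/L
Dose 3 (75 mg at t=20 h): 75·exp(−0.03648·27) = 28.008 mg/L
Dose 4 (315 mg at t=30 h): 315·exp(−0.03648·17) = 169.421 mg/L
Dose 5 (420 mg at t=40 h): 420·exp(−0.03648·7) = 325.345 mg/L
C(47) = 70.212 + 82.972 + 28.008 + 169.421 + 325.345 = 675.958 mg/L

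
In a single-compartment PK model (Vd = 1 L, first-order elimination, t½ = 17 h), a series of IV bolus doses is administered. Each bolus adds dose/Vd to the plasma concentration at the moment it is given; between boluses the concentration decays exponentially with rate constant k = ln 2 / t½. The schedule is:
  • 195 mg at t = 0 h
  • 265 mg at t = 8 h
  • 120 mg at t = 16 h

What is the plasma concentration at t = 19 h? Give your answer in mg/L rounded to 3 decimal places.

365.272 mg/L

k = ln 2 / 17 = 0.04077 per h
Dose 1 (195 mg at t=0 h): 195·exp(−0.04077·19) = 89.865 mg/L
Dose 2 (265 mg at t=8 h): 265·exp(−0.04077·11) = 169.224 mg/L
Dose 3 (120 mg at t=16 h): 120·exp(−0.04077·3) = 106.184 mg/L
C(19) = 89.865 + 169.224 + 106.184 = 365.272 mg/L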